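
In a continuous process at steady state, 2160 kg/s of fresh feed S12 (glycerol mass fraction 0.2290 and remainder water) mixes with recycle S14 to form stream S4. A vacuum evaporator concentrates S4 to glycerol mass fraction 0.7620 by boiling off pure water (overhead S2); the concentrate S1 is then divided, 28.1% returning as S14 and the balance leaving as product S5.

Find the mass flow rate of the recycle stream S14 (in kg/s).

Overall glycerol balance (none leaves overhead): glycerol in fresh feed = glycerol in product, i.e. 2160×0.229 = (1−0.281)·S1·0.762.
S1 = 494.64/(0.762×0.719) = 902.83 kg/s.
Recycle S14 = 0.281×902.83 = 253.69 kg/s.

253.7 kg/s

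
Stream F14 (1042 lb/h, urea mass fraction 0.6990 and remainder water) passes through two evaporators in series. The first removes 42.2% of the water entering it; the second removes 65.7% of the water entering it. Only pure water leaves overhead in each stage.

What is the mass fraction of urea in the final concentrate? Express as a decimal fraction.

water in feed = 1042×0.301 = 313.64 lb/h.
After stage 1: water left = (1−0.422)×313.64 = 181.29; stream total = 909.64 lb/h.
After stage 2: water left = (1−0.657)×181.29 = 62.181; final concentrate = 790.54 lb/h.
urea fraction = 728.36/790.54 = 0.9213.

0.9213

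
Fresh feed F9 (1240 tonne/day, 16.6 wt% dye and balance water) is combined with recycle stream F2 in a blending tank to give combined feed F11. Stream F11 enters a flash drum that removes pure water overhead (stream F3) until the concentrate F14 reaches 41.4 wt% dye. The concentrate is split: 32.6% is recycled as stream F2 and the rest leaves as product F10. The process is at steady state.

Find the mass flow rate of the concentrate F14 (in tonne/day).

Overall dye balance (none leaves overhead): dye in fresh feed = dye in product, i.e. 1240×0.166 = (1−0.326)·F14·0.414.
F14 = 205.84/(0.414×0.674) = 737.68 tonne/day.

737.7 tonne/day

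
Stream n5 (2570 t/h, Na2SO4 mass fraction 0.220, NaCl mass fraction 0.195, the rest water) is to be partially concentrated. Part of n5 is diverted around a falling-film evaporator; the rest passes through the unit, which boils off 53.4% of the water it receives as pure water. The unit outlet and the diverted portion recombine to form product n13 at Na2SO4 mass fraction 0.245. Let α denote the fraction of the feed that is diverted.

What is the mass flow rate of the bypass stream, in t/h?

All 2570×0.220 = 565.4 t/h of Na2SO4 reaches n13, so n13 = 565.4/0.245 = 2307.8 t/h and vapour = 262.24 t/h.
The evaporator receives (1−α)·2570 of feed at 0.585 water and removes 0.534 of that water:
0.534×0.585×(1−α)×2570 = 262.24
(1−α) = 262.24/802.84 = 0.3266;  α = 0.6734.
Bypass flow = 0.6734×2570 = 1730.5 t/h.

1731 t/h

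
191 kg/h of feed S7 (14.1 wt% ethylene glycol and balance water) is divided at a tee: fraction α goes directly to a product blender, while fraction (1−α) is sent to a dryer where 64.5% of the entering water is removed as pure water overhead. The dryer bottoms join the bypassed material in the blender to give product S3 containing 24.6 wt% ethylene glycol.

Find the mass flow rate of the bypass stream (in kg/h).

All 191×0.141 = 26.931 kg/h of ethylene glycol reaches S3, so S3 = 26.931/0.246 = 109.48 kg/h and vapour = 81.524 kg/h.
The evaporator receives (1−α)·191 of feed at 0.859 water and removes 0.645 of that water:
0.645×0.859×(1−α)×191 = 81.524
(1−α) = 81.524/105.82 = 0.7704;  α = 0.2296.
Bypass flow = 0.2296×191 = 43.859 kg/h.

43.86 kg/h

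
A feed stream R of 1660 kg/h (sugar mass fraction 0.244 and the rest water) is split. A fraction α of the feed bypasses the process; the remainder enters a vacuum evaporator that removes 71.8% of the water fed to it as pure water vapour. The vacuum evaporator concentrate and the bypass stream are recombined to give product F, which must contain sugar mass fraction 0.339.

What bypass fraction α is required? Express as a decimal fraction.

0.484

All 1660×0.244 = 405.04 kg/h of sugar reaches F, so F = 405.04/0.339 = 1194.8 kg/h and vapour = 465.19 kg/h.
The evaporator receives (1−α)·1660 of feed at 0.756 water and removes 0.718 of that water:
0.718×0.756×(1−α)×1660 = 465.19
(1−α) = 465.19/901.06 = 0.5163;  α = 0.4837.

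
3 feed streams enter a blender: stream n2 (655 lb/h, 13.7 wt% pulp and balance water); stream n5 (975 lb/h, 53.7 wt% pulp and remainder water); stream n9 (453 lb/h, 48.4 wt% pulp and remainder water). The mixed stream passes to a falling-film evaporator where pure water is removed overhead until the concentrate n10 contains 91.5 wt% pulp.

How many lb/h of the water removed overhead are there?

1173 lb/h

pulp entering = 655×0.137 + 975×0.537 + 453×0.484 = 832.56 lb/h.
All pulp reports to n10, so n10 = 832.56/0.915 = 909.9 lb/h.
Total feed = 2083 lb/h; overhead = 2083 − 909.9 = 1173.1 lb/h.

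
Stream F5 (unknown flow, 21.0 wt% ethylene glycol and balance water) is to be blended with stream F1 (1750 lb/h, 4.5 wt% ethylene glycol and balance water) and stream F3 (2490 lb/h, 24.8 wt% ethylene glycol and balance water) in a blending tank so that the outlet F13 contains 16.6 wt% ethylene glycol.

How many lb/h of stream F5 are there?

172 lb/h

Let F5 be the unknown flow. Total out = 4240 + F5.
ethylene glycol balance: 696.27 + 0.210·F5 = 0.166·(4240 + F5)
(0.210 − 0.166)·F5 = 0.166×4240 − 696.27 = 7.57
F5 = 7.57 / 0.044 = 172.05 lb/h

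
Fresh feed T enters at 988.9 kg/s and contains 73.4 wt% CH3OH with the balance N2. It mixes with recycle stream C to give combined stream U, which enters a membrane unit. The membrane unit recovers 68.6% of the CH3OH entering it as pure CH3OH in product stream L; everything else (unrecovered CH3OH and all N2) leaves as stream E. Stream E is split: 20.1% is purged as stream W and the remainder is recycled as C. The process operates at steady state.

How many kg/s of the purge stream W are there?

N2 enters only via T and leaves only via the purge: 988.9×0.266 = 0.201×(N2 in E), and the membrane unit passes all N2, so N2 in U = N2 in E = 1308.7 kg/s.
CH3OH in U: m_A = 988.9×0.734 + (1−0.201)·(1−0.686)·m_A, so m_A = 725.85/0.7491 = 968.95 kg/s.
E = (1−0.686)×968.95 + 1308.7 = 1612.9 kg/s.
Purge W = 0.201×1612.9 = 324.2 kg/s.

324.2 kg/s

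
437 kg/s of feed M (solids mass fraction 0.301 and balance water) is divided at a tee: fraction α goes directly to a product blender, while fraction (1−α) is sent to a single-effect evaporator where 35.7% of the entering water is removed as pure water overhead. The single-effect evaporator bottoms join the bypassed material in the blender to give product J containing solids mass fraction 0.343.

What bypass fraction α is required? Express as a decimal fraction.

0.509

All 437×0.301 = 131.54 kg/s of solids reaches J, so J = 131.54/0.343 = 383.49 kg/s and vapour = 53.51 kg/s.
The evaporator receives (1−α)·437 of feed at 0.699 water and removes 0.357 of that water:
0.357×0.699×(1−α)×437 = 53.51
(1−α) = 53.51/109.05 = 0.4907;  α = 0.5093.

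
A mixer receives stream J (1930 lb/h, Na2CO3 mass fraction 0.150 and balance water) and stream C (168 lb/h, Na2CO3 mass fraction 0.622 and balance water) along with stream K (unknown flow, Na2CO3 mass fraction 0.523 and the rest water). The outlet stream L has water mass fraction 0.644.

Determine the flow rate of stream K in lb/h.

2113 lb/h

Let K be the unknown flow. Total out = 2098 + K.
water balance: 1704 + 0.477·K = 0.644·(2098 + K)
(0.477 − 0.644)·K = 0.644×2098 − 1704 = -352.89
K = -352.89 / -0.167 = 2113.1 lb/h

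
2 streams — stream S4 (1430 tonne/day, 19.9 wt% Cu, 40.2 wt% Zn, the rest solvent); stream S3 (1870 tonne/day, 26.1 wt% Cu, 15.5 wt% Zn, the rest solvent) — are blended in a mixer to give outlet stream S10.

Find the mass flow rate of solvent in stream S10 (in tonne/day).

1663 tonne/day

solvent out = solvent in = 1430×0.399 + 1870×0.584 = 1662.7 tonne/day.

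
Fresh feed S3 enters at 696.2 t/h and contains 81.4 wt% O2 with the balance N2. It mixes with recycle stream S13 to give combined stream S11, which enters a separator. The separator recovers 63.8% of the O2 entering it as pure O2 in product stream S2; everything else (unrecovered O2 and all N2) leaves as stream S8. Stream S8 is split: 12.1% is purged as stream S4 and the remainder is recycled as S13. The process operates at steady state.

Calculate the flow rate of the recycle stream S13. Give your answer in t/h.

1205 t/h

N2 enters only via S3 and leaves only via the purge: 696.2×0.186 = 0.121×(N2 in S8), and the separator passes all N2, so N2 in S11 = N2 in S8 = 1070.2 t/h.
O2 in S11: m_A = 696.2×0.814 + (1−0.121)·(1−0.638)·m_A, so m_A = 566.71/0.6818 = 831.19 t/h.
S8 = (1−0.638)×831.19 + 1070.2 = 1371.1 t/h.
Recycle S13 = (1−0.121)×1371.1 = 1205.2 t/h.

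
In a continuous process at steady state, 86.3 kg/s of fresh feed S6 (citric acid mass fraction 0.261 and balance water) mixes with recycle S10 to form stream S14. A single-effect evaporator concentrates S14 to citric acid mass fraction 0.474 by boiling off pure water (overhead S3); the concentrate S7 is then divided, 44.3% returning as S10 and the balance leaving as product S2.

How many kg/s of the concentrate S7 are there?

Overall citric acid balance (none leaves overhead): citric acid in fresh feed = citric acid in product, i.e. 86.3×0.261 = (1−0.443)·S7·0.474.
S7 = 22.524/(0.474×0.557) = 85.314 kg/s.

85.31 kg/s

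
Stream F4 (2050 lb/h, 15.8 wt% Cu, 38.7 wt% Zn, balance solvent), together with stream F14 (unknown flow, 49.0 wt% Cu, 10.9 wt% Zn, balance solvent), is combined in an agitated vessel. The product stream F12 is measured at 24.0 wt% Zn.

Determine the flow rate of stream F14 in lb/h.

2300 lb/h

Let F14 be the unknown flow. Total out = 2050 + F14.
Zn balance: 793.35 + 0.109·F14 = 0.240·(2050 + F14)
(0.109 − 0.240)·F14 = 0.240×2050 − 793.35 = -301.35
F14 = -301.35 / -0.131 = 2300.4 lb/h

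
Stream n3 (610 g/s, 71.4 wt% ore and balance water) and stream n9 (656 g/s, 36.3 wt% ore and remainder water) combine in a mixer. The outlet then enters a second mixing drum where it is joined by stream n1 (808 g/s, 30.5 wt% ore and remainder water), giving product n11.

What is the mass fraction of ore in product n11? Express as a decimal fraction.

Overall, product flow = 2074 g/s.
ore in = 610×0.714 + 656×0.363 + 808×0.305 = 920.11 g/s.
ore fraction in n11 = 0.444.

0.444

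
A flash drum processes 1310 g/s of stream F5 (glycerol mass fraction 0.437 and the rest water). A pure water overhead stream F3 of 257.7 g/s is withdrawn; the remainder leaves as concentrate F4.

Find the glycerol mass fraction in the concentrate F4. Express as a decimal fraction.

0.544

glycerol is not removed: 1310×0.437 = 572.47 g/s of glycerol enters F4.
Concentrate = 1310 − 257.7 = 1052.3 g/s.
Mass fraction = 572.47/1052.3 = 0.544.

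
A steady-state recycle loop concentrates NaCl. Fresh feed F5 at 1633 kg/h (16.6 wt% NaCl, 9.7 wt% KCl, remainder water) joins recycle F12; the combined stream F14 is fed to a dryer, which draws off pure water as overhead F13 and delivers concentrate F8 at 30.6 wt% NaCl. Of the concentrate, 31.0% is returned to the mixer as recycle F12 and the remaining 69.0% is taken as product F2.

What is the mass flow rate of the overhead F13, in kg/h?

747.1 kg/h

Overall NaCl balance (none leaves overhead): NaCl in fresh feed = NaCl in product, i.e. 1633×0.166 = (1−0.310)·F8·0.306.
F8 = 271.08/(0.306×0.690) = 1283.9 kg/h.
Recycle F12 = 0.310×1283.9 = 398 kg/h.
Combined feed F14 = 1633 + 398 = 2031 kg/h.
Overhead F13 = F14 − F8 = 2031 − 1283.9 = 747.12 kg/h.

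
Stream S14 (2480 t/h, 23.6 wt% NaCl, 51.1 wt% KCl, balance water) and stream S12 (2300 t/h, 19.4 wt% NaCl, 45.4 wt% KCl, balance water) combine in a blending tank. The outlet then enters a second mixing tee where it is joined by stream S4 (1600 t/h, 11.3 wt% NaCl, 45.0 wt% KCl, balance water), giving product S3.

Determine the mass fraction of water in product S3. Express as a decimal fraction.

0.335

Overall, product flow = 6380 t/h.
water in = 2480×0.253 + 2300×0.352 + 1600×0.437 = 2136.2 t/h.
water fraction in S3 = 0.335.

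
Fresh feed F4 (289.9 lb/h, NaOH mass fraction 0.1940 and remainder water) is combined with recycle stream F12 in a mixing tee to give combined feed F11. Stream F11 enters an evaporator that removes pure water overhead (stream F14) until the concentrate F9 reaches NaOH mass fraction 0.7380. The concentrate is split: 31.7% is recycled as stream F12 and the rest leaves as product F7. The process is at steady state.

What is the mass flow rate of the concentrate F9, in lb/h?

111.6 lb/h

Overall NaOH balance (none leaves overhead): NaOH in fresh feed = NaOH in product, i.e. 289.9×0.194 = (1−0.317)·F9·0.738.
F9 = 56.241/(0.738×0.683) = 111.58 lb/h.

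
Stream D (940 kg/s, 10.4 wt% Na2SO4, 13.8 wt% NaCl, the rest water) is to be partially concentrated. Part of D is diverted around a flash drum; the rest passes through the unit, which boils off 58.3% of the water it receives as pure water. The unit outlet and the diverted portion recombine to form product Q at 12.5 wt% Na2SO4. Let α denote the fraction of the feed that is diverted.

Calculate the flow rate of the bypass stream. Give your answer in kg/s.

All 940×0.104 = 97.76 kg/s of Na2SO4 reaches Q, so Q = 97.76/0.125 = 782.08 kg/s and vapour = 157.92 kg/s.
The evaporator receives (1−α)·940 of feed at 0.758 water and removes 0.583 of that water:
0.583×0.758×(1−α)×940 = 157.92
(1−α) = 157.92/415.4 = 0.3802;  α = 0.6198.
Bypass flow = 0.6198×940 = 582.65 kg/s.

582.6 kg/s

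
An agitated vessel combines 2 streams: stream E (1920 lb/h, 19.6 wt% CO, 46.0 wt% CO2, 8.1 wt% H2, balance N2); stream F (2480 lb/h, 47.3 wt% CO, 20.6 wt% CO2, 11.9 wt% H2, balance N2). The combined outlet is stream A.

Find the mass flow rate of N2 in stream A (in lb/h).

1006 lb/h

N2 out = N2 in = 1920×0.263 + 2480×0.202 = 1005.9 lb/h.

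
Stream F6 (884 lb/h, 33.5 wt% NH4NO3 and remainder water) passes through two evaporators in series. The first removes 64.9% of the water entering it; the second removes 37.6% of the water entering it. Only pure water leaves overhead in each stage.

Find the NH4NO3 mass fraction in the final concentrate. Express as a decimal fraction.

0.697

water in feed = 884×0.665 = 587.86 lb/h.
After stage 1: water left = (1−0.649)×587.86 = 206.34; stream total = 502.48 lb/h.
After stage 2: water left = (1−0.376)×206.34 = 128.76; final concentrate = 424.9 lb/h.
NH4NO3 fraction = 296.14/424.9 = 0.697.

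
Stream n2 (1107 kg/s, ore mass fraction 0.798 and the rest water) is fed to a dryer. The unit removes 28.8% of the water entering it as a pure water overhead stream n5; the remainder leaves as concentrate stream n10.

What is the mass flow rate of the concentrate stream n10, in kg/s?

water entering = 1107×0.202 = 223.61 kg/s; overhead removed = 0.288×223.61 = 64.401 kg/s.
Concentrate = 1107 − 64.401 = 1042.6 kg/s.

1043 kg/s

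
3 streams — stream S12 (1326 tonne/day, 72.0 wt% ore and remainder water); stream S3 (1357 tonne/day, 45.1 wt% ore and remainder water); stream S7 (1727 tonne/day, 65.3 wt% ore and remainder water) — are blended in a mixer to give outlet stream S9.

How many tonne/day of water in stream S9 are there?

1716 tonne/day

water out = water in = 1326×0.280 + 1357×0.549 + 1727×0.347 = 1715.5 tonne/day.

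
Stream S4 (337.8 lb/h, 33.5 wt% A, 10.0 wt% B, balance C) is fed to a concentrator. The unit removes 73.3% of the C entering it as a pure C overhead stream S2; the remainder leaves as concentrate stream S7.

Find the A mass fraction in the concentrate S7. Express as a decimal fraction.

A is not removed: 337.8×0.335 = 113.16 lb/h of A enters S7.
C entering = 337.8×0.565 = 190.86 lb/h; overhead removed = 0.733×190.86 = 139.9 lb/h.
Concentrate = 337.8 − 139.9 = 197.9 lb/h.
Mass fraction = 113.16/197.9 = 0.572.

0.572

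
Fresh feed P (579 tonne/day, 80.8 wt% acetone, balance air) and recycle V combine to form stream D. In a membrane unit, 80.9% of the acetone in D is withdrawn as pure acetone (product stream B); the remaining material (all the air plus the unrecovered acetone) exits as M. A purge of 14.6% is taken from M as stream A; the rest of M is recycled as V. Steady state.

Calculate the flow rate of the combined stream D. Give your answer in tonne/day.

air enters only via P and leaves only via the purge: 579×0.192 = 0.146×(air in M), and the membrane unit passes all air, so air in D = air in M = 761.42 tonne/day.
acetone in D: m_A = 579×0.808 + (1−0.146)·(1−0.809)·m_A, so m_A = 467.83/0.8369 = 559.02 tonne/day.
D = 559.02 + 761.42 = 1320.4 tonne/day.

1320 tonne/day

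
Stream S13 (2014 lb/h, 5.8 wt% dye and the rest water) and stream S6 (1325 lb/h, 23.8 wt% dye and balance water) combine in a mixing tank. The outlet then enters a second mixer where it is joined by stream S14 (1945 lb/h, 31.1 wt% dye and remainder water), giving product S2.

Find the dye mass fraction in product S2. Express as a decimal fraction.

Overall, product flow = 5284 lb/h.
dye in = 2014×0.058 + 1325×0.238 + 1945×0.311 = 1037.1 lb/h.
dye fraction in S2 = 0.196.

0.196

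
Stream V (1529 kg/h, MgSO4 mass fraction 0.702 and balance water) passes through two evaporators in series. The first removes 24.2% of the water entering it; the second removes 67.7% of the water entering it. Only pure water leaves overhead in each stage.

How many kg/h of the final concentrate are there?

water in feed = 1529×0.298 = 455.64 kg/h.
After stage 1: water left = (1−0.242)×455.64 = 345.38; stream total = 1418.7 kg/h.
After stage 2: water left = (1−0.677)×345.38 = 111.56; final concentrate = 1184.9 kg/h.

1185 kg/h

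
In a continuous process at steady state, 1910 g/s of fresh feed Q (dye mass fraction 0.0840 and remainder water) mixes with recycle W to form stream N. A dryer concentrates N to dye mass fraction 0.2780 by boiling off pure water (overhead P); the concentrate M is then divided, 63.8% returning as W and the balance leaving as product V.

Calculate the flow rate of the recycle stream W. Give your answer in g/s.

Overall dye balance (none leaves overhead): dye in fresh feed = dye in product, i.e. 1910×0.084 = (1−0.638)·M·0.278.
M = 160.44/(0.278×0.362) = 1594.3 g/s.
Recycle W = 0.638×1594.3 = 1017.1 g/s.

1017 g/s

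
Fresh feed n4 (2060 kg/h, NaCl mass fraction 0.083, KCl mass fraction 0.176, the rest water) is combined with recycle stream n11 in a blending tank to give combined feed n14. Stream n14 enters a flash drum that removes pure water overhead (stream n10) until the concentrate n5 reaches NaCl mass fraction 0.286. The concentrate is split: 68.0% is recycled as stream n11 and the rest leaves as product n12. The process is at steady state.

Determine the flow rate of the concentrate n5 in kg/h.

1868 kg/h

Overall NaCl balance (none leaves overhead): NaCl in fresh feed = NaCl in product, i.e. 2060×0.083 = (1−0.680)·n5·0.286.
n5 = 170.98/(0.286×0.320) = 1868.2 kg/h.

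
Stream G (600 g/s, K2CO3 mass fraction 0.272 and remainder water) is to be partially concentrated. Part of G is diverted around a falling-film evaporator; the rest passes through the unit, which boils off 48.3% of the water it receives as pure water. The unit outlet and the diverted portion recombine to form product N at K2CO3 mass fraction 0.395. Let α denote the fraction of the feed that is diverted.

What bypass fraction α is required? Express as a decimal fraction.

0.114

All 600×0.272 = 163.2 g/s of K2CO3 reaches N, so N = 163.2/0.395 = 413.16 g/s and vapour = 186.84 g/s.
The evaporator receives (1−α)·600 of feed at 0.728 water and removes 0.483 of that water:
0.483×0.728×(1−α)×600 = 186.84
(1−α) = 186.84/210.97 = 0.8856;  α = 0.1144.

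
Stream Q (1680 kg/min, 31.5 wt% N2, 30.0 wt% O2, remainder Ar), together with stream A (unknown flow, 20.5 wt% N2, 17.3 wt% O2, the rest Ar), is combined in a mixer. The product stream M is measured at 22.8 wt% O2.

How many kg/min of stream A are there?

Let A be the unknown flow. Total out = 1680 + A.
O2 balance: 504 + 0.173·A = 0.228·(1680 + A)
(0.173 − 0.228)·A = 0.228×1680 − 504 = -120.96
A = -120.96 / -0.055 = 2199.3 kg/min

2199 kg/min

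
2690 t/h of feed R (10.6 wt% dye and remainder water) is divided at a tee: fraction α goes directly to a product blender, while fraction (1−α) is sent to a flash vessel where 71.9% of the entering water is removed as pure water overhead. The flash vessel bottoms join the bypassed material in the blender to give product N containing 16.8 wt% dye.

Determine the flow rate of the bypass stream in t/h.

All 2690×0.106 = 285.14 t/h of dye reaches N, so N = 285.14/0.168 = 1697.3 t/h and vapour = 992.74 t/h.
The evaporator receives (1−α)·2690 of feed at 0.894 water and removes 0.719 of that water:
0.719×0.894×(1−α)×2690 = 992.74
(1−α) = 992.74/1729.1 = 0.5741;  α = 0.4259.
Bypass flow = 0.4259×2690 = 1145.6 t/h.

1146 t/h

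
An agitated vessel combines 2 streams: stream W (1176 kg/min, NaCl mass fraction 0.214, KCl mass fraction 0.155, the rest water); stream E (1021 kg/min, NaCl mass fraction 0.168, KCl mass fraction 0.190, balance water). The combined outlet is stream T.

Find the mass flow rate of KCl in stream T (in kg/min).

376.3 kg/min

KCl out = KCl in = 1176×0.155 + 1021×0.190 = 376.27 kg/min.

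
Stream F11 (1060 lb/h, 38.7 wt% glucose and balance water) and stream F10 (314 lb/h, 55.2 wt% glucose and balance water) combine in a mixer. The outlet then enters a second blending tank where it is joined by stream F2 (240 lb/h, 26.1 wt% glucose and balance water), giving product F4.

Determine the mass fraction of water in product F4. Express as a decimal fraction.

Overall, product flow = 1614 lb/h.
water in = 1060×0.613 + 314×0.448 + 240×0.739 = 967.81 lb/h.
water fraction in F4 = 0.600.

0.600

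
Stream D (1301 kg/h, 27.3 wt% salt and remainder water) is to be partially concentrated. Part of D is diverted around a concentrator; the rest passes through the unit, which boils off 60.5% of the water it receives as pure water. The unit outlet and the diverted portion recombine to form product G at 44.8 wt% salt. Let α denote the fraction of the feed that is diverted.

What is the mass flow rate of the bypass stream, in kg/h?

All 1301×0.273 = 355.17 kg/h of salt reaches G, so G = 355.17/0.448 = 792.8 kg/h and vapour = 508.2 kg/h.
The evaporator receives (1−α)·1301 of feed at 0.727 water and removes 0.605 of that water:
0.605×0.727×(1−α)×1301 = 508.2
(1−α) = 508.2/572.23 = 0.8881;  α = 0.1119.
Bypass flow = 0.1119×1301 = 145.56 kg/h.

145.6 kg/h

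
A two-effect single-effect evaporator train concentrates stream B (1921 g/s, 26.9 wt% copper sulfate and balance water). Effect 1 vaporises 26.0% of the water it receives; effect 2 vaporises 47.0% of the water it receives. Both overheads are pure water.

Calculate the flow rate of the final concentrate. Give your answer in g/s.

water in feed = 1921×0.731 = 1404.3 g/s.
After stage 1: water left = (1−0.260)×1404.3 = 1039.1; stream total = 1555.9 g/s.
After stage 2: water left = (1−0.470)×1039.1 = 550.75; final concentrate = 1067.5 g/s.

1067 g/s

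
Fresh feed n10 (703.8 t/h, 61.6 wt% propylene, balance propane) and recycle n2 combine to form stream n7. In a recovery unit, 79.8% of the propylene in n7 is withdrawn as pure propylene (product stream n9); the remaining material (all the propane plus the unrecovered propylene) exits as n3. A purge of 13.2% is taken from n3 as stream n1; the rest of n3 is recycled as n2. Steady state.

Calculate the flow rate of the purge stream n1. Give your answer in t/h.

284.3 t/h

propane enters only via n10 and leaves only via the purge: 703.8×0.384 = 0.132×(propane in n3), and the recovery unit passes all propane, so propane in n7 = propane in n3 = 2047.4 t/h.
propylene in n7: m_A = 703.8×0.616 + (1−0.132)·(1−0.798)·m_A, so m_A = 433.54/0.8247 = 525.72 t/h.
n3 = (1−0.798)×525.72 + 2047.4 = 2153.6 t/h.
Purge n1 = 0.132×2153.6 = 284.28 t/h.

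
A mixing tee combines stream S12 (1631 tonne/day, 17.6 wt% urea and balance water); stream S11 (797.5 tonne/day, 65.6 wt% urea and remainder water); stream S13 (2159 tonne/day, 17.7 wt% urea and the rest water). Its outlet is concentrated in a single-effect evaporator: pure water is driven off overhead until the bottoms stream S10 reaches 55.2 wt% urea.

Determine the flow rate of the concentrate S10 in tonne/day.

urea entering = 1631×0.176 + 797.5×0.656 + 2159×0.177 = 1192.4 tonne/day.
All urea reports to S10, so S10 = 1192.4/0.552 = 2160.1 tonne/day.

2160 tonne/day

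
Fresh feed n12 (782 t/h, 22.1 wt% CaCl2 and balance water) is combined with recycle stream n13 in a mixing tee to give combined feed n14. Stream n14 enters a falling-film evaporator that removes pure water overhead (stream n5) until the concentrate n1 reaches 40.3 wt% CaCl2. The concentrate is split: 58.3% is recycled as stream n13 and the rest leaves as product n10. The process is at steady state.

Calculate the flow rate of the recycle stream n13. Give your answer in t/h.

Overall CaCl2 balance (none leaves overhead): CaCl2 in fresh feed = CaCl2 in product, i.e. 782×0.221 = (1−0.583)·n1·0.403.
n1 = 172.82/(0.403×0.417) = 1028.4 t/h.
Recycle n13 = 0.583×1028.4 = 599.55 t/h.

599.6 t/h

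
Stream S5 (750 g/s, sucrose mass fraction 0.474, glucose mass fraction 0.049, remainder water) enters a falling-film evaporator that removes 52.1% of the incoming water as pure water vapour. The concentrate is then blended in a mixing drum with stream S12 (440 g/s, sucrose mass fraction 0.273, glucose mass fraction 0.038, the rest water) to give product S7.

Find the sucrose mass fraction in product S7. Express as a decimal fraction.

Vapour removed = 0.521×0.477×750 = 186.39 g/s; concentrate = 563.61 g/s.
sucrose reaching the mixer = 355.5 (from concentrate) + 440×0.273 = 475.62 g/s.
Product flow = 563.61 + 440 = 1003.6 g/s; sucrose fraction = 0.474.

0.474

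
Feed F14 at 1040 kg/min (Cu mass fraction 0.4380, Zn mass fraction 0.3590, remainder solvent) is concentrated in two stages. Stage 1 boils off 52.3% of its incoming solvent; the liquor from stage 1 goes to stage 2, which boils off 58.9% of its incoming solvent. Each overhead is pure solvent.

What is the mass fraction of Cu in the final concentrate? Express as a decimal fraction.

solvent in feed = 1040×0.203 = 211.12 kg/min.
After stage 1: solvent left = (1−0.523)×211.12 = 100.7; stream total = 929.58 kg/min.
After stage 2: solvent left = (1−0.589)×100.7 = 41.389; final concentrate = 870.27 kg/min.
Cu fraction = 455.52/870.27 = 0.5234.

0.5234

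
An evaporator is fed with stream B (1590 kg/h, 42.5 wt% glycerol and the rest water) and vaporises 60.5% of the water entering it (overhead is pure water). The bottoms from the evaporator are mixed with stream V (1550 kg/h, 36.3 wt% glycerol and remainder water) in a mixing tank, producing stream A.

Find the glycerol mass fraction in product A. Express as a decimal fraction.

Vapour removed = 0.605×0.575×1590 = 553.12 kg/h; concentrate = 1036.9 kg/h.
glycerol reaching the mixer = 675.75 (from concentrate) + 1550×0.363 = 1238.4 kg/h.
Product flow = 1036.9 + 1550 = 2586.9 kg/h; glycerol fraction = 0.4787.

0.4787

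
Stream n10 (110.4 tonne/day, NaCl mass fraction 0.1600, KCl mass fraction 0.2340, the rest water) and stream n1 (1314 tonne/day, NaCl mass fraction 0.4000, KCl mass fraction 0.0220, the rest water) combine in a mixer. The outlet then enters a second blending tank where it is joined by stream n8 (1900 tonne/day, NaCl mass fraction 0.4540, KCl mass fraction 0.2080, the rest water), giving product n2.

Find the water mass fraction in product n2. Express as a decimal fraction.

Overall, product flow = 3324.4 tonne/day.
water in = 110.4×0.606 + 1314×0.578 + 1900×0.338 = 1468.6 tonne/day.
water fraction in n2 = 0.4418.

0.4418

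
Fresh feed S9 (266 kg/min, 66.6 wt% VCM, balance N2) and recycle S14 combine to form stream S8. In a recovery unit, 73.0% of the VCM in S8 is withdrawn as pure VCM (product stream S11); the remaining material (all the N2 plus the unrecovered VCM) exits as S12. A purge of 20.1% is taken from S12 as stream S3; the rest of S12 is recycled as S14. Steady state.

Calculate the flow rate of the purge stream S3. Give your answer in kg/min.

N2 enters only via S9 and leaves only via the purge: 266×0.334 = 0.201×(N2 in S12), and the recovery unit passes all N2, so N2 in S8 = N2 in S12 = 442.01 kg/min.
VCM in S8: m_A = 266×0.666 + (1−0.201)·(1−0.730)·m_A, so m_A = 177.16/0.7843 = 225.89 kg/min.
S12 = (1−0.730)×225.89 + 442.01 = 503 kg/min.
Purge S3 = 0.201×503 = 101.1 kg/min.

101.1 kg/min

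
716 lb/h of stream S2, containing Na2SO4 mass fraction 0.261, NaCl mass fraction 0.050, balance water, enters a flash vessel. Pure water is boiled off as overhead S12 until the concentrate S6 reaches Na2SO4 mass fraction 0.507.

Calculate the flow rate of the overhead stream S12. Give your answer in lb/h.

Na2SO4 is conserved: 716×0.261 = 186.88 lb/h all reports to the concentrate.
Concentrate = 186.88/(target fraction) = 368.59 lb/h.
Overhead = 716 − 368.59 = 347.41 lb/h.

347.4 lb/h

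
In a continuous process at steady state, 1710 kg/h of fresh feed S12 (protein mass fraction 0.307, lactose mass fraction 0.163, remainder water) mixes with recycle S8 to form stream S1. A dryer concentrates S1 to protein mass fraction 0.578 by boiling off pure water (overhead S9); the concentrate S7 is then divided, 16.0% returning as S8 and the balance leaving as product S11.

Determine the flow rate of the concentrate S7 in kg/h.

1081 kg/h

Overall protein balance (none leaves overhead): protein in fresh feed = protein in product, i.e. 1710×0.307 = (1−0.160)·S7·0.578.
S7 = 524.97/(0.578×0.840) = 1081.3 kg/h.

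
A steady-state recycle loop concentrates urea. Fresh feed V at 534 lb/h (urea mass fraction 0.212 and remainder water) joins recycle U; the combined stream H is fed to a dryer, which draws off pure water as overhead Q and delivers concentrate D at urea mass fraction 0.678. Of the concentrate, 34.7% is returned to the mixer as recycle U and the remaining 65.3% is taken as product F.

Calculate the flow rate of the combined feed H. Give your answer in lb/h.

Overall urea balance (none leaves overhead): urea in fresh feed = urea in product, i.e. 534×0.212 = (1−0.347)·D·0.678.
D = 113.21/(0.678×0.653) = 255.7 lb/h.
Recycle U = 0.347×255.7 = 88.729 lb/h.
Combined feed H = 534 + 88.729 = 622.73 lb/h.

622.7 lb/h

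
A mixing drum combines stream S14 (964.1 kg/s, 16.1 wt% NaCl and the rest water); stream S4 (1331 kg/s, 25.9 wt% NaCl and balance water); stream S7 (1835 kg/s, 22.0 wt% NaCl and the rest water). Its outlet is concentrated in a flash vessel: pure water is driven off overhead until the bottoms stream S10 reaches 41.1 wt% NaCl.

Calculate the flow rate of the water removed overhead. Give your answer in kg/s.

1931 kg/s

NaCl entering = 964.1×0.161 + 1331×0.259 + 1835×0.220 = 903.65 kg/s.
All NaCl reports to S10, so S10 = 903.65/0.411 = 2198.7 kg/s.
Total feed = 4130.1 kg/s; overhead = 4130.1 − 2198.7 = 1931.4 kg/s.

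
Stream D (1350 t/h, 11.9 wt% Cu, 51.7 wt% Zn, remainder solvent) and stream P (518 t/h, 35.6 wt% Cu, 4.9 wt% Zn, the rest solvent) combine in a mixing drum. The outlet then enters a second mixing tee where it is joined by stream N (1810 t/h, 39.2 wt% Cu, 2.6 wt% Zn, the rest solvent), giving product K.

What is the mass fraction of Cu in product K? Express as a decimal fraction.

Overall, product flow = 3678 t/h.
Cu in = 1350×0.119 + 518×0.356 + 1810×0.392 = 1054.6 t/h.
Cu fraction in K = 0.287.

0.287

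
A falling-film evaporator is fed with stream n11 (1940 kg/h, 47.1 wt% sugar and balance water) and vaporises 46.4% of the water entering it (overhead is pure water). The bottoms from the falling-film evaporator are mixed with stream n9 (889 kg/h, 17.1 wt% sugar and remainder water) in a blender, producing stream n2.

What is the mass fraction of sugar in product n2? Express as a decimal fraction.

0.453

Vapour removed = 0.464×0.529×1940 = 476.18 kg/h; concentrate = 1463.8 kg/h.
sugar reaching the mixer = 913.74 (from concentrate) + 889×0.171 = 1065.8 kg/h.
Product flow = 1463.8 + 889 = 2352.8 kg/h; sugar fraction = 0.453.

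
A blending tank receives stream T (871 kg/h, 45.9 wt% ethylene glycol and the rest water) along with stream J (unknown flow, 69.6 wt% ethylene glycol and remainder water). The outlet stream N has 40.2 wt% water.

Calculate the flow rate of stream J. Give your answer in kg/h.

1235 kg/h

Let J be the unknown flow. Total out = 871 + J.
water balance: 471.21 + 0.304·J = 0.402·(871 + J)
(0.304 − 0.402)·J = 0.402×871 − 471.21 = -121.07
J = -121.07 / -0.098 = 1235.4 kg/h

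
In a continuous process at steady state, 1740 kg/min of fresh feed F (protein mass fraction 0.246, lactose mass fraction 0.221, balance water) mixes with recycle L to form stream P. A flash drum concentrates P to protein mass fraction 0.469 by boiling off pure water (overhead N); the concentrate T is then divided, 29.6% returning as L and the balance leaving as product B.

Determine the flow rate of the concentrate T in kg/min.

Overall protein balance (none leaves overhead): protein in fresh feed = protein in product, i.e. 1740×0.246 = (1−0.296)·T·0.469.
T = 428.04/(0.469×0.704) = 1296.4 kg/min.

1296 kg/min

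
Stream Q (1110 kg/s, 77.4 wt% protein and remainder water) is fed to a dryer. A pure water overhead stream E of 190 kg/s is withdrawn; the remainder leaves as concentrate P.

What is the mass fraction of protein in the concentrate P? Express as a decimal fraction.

protein is not removed: 1110×0.774 = 859.14 kg/s of protein enters P.
Concentrate = 1110 − 190 = 920 kg/s.
Mass fraction = 859.14/920 = 0.934.

0.934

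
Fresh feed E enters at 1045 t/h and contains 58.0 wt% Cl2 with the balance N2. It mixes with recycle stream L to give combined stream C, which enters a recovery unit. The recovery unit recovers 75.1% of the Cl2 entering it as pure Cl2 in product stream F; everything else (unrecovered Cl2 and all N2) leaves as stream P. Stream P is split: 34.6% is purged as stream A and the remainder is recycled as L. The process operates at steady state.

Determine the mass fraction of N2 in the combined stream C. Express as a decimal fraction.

0.637

N2 enters only via E and leaves only via the purge: 1045×0.420 = 0.346×(N2 in P), and the recovery unit passes all N2, so N2 in C = N2 in P = 1268.5 t/h.
Cl2 in C: m_A = 1045×0.580 + (1−0.346)·(1−0.751)·m_A, so m_A = 606.1/0.8372 = 724 t/h.
C = 724 + 1268.5 = 1992.5 t/h.
N2 fraction in C = 1268.5/1992.5 = 0.637.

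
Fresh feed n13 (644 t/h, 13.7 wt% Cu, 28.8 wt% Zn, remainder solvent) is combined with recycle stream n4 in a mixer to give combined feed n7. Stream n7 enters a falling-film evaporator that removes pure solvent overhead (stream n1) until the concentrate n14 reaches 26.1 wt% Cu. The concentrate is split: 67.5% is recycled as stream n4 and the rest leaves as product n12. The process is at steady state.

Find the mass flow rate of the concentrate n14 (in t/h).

1040 t/h

Overall Cu balance (none leaves overhead): Cu in fresh feed = Cu in product, i.e. 644×0.137 = (1−0.675)·n14·0.261.
n14 = 88.228/(0.261×0.325) = 1040.1 t/h.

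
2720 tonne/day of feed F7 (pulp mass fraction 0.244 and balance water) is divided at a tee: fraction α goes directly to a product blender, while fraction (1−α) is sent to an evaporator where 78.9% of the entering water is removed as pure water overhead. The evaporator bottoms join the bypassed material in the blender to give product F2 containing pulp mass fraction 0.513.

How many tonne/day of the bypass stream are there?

328.9 tonne/day

All 2720×0.244 = 663.68 tonne/day of pulp reaches F2, so F2 = 663.68/0.513 = 1293.7 tonne/day and vapour = 1426.3 tonne/day.
The evaporator receives (1−α)·2720 of feed at 0.756 water and removes 0.789 of that water:
0.789×0.756×(1−α)×2720 = 1426.3
(1−α) = 1426.3/1622.4 = 0.8791;  α = 0.1209.
Bypass flow = 0.1209×2720 = 328.86 tonne/day.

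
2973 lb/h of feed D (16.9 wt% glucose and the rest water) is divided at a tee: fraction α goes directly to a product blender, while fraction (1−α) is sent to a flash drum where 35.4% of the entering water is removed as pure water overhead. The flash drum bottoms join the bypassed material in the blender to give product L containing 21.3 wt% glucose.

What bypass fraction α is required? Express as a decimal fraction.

0.298

All 2973×0.169 = 502.44 lb/h of glucose reaches L, so L = 502.44/0.213 = 2358.9 lb/h and vapour = 614.14 lb/h.
The evaporator receives (1−α)·2973 of feed at 0.831 water and removes 0.354 of that water:
0.354×0.831×(1−α)×2973 = 614.14
(1−α) = 614.14/874.58 = 0.7022;  α = 0.2978.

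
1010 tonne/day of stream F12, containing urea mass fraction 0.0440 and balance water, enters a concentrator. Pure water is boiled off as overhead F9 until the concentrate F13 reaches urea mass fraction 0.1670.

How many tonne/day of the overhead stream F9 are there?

743.9 tonne/day

urea is conserved: 1010×0.044 = 44.44 tonne/day all reports to the concentrate.
Concentrate = 44.44/(target fraction) = 266.11 tonne/day.
Overhead = 1010 − 266.11 = 743.89 tonne/day.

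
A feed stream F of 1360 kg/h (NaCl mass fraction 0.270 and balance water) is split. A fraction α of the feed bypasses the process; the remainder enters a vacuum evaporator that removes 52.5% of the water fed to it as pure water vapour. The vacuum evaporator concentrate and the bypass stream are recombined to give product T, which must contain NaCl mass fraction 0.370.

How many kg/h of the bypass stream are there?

400.9 kg/h

All 1360×0.270 = 367.2 kg/h of NaCl reaches T, so T = 367.2/0.370 = 992.43 kg/h and vapour = 367.57 kg/h.
The evaporator receives (1−α)·1360 of feed at 0.730 water and removes 0.525 of that water:
0.525×0.730×(1−α)×1360 = 367.57
(1−α) = 367.57/521.22 = 0.7052;  α = 0.2948.
Bypass flow = 0.2948×1360 = 400.92 kg/h.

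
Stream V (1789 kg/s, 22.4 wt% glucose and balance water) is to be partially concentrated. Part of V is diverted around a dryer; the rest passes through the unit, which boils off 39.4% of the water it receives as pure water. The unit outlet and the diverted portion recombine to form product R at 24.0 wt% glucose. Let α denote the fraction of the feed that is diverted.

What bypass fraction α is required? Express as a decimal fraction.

All 1789×0.224 = 400.74 kg/s of glucose reaches R, so R = 400.74/0.240 = 1669.7 kg/s and vapour = 119.27 kg/s.
The evaporator receives (1−α)·1789 of feed at 0.776 water and removes 0.394 of that water:
0.394×0.776×(1−α)×1789 = 119.27
(1−α) = 119.27/546.98 = 0.2180;  α = 0.7820.

0.782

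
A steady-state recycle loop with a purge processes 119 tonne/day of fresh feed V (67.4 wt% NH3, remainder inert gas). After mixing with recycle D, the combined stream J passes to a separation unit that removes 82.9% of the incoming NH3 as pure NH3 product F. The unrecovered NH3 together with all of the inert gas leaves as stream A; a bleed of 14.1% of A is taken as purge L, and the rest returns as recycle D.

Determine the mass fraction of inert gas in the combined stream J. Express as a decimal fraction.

inert gas enters only via V and leaves only via the purge: 119×0.326 = 0.141×(inert gas in A), and the separation unit passes all inert gas, so inert gas in J = inert gas in A = 275.13 tonne/day.
NH3 in J: m_A = 119×0.674 + (1−0.141)·(1−0.829)·m_A, so m_A = 80.206/0.8531 = 94.016 tonne/day.
J = 94.016 + 275.13 = 369.15 tonne/day.
inert gas fraction in J = 275.13/369.15 = 0.745.

0.745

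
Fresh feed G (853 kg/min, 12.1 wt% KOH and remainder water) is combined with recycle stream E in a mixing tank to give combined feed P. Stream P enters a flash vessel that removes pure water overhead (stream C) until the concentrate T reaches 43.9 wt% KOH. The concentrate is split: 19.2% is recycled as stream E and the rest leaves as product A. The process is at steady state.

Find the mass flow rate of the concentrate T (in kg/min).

Overall KOH balance (none leaves overhead): KOH in fresh feed = KOH in product, i.e. 853×0.121 = (1−0.192)·T·0.439.
T = 103.21/(0.439×0.808) = 290.98 kg/min.

291 kg/min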